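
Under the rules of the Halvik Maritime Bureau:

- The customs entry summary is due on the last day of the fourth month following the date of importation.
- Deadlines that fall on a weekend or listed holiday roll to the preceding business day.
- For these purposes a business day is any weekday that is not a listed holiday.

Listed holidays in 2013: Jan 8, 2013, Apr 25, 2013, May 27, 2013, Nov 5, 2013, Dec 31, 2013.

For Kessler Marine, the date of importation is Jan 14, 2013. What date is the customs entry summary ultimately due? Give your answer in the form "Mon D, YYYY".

4 months after Jan 14, 2013 falls in May 2013; the last day of that month is May 31, 2013.
Since May 31, 2013 is a Friday and not a holiday, the date is unchanged.
So the filing is due May 31, 2013.

May 31, 2013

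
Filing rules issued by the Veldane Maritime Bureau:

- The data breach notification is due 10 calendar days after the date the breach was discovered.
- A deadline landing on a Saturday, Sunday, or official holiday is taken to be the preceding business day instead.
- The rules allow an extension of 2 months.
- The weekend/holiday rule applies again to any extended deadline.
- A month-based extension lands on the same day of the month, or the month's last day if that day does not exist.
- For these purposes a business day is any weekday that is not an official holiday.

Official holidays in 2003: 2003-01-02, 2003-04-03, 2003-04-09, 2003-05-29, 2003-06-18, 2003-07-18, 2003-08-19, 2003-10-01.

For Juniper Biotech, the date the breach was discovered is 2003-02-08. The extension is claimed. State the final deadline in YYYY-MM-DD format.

Adding 10 calendar days to 2003-02-08 gives 2003-02-18.
2003-02-18 is a Tuesday and not a listed holiday, so it stands.
The 2 months extension carries 2003-02-18 to 2003-04-18.
2003-04-18 falls on a Friday, which is a business day, so no adjustment is needed.
Final deadline: 2003-04-18.

2003-04-18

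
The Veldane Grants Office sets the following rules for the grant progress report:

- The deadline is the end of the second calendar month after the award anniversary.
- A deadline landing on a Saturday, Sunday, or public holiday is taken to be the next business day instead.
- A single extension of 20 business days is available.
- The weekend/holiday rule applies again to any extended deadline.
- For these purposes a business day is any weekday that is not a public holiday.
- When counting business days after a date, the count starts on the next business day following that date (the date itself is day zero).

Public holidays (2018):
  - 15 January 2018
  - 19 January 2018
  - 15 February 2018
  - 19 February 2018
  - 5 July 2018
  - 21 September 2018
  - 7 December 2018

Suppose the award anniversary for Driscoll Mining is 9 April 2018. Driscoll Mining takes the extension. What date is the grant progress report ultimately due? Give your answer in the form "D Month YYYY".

31 July 2018

2 months after 9 April 2018 is June 2018; that month ends on 30 June 2018.
30 June 2018 is a Saturday, so it moves to the next business day, 2 July 2018 (Monday).
Applying the 20-business-day extension: 20 business days after 2 July 2018 is 31 July 2018.
Since 31 July 2018 is a Tuesday and not a holiday, the date is unchanged.
The final due date is 31 July 2018.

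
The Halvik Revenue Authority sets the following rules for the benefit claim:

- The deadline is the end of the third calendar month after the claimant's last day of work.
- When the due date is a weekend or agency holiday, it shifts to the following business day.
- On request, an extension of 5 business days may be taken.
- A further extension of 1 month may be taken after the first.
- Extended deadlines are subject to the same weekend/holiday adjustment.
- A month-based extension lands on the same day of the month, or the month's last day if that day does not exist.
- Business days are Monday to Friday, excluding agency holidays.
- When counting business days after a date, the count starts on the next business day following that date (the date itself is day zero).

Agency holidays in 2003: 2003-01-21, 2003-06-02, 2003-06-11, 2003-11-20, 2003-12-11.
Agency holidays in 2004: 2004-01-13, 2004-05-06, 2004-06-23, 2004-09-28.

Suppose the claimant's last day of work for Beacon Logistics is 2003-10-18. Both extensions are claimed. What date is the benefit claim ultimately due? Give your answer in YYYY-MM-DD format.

The third month after 2003-10-18 is January 2004, whose last day is 2004-01-31.
2004-01-31 falls on a Saturday. Rolling to the next business day gives 2004-02-02, a Monday.
Applying the 5-business-day extension: 5 business days after 2004-02-02 is 2004-02-09.
Since 2004-02-09 is a Monday and not a holiday, the date is unchanged.
Applying the 1 month extension: 1 month after 2004-02-09 is 2004-03-09.
2004-03-09 is a Tuesday and not a listed holiday, so it stands.
Final deadline: 2004-03-09.

2004-03-09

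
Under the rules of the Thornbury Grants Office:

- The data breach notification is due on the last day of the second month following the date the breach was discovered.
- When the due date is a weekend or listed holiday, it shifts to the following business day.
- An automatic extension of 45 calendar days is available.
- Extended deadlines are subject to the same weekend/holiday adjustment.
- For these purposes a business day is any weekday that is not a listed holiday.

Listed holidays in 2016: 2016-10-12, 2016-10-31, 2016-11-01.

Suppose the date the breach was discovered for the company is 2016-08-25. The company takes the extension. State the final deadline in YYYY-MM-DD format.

2016-12-19

2 months after 2016-08-25 falls in October 2016; the last day of that month is 2016-10-31.
Because 2016-10-31 is a listed holiday, the deadline becomes 2016-11-02 (Wednesday).
Applying the 45-calendar-day extension: 2016-11-02 + 45 days = 2016-12-17.
2016-12-17 is a Saturday; the next business day is 2016-12-19 (Monday).
The final due date is 2016-12-19.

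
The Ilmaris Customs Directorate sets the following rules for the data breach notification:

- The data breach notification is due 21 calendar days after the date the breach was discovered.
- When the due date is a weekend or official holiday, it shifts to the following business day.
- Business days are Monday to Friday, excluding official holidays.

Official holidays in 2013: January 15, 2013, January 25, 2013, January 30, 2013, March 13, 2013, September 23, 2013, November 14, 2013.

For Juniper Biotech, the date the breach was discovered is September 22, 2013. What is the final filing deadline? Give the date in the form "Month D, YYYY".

21 calendar days after September 22, 2013 is October 13, 2013.
October 13, 2013 is a Sunday; the next business day is October 14, 2013 (Monday).
The final due date is October 14, 2013.

October 14, 2013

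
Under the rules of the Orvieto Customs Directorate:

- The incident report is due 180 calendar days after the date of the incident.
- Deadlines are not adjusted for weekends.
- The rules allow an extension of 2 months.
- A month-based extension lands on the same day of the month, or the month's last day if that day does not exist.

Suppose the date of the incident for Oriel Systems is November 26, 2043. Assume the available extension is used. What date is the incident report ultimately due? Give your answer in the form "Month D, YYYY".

July 24, 2044

180 calendar days after November 26, 2043 is May 24, 2044.
May 24, 2044 is a Tuesday; no weekend or holiday adjustment applies.
The 2 months extension carries May 24, 2044 to July 24, 2044.
July 24, 2044 falls on a Sunday. The rules make no weekend/holiday allowance, so it remains July 24, 2044.
The final due date is July 24, 2044.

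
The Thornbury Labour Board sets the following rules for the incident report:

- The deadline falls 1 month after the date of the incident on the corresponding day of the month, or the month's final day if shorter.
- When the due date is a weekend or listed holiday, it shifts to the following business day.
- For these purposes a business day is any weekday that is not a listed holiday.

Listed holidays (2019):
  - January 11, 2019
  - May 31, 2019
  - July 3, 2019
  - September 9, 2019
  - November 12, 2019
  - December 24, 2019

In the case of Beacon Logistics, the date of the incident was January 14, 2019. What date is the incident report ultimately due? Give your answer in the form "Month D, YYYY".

1 month after January 14, 2019, on the same day of the month, is February 14, 2019.
February 14, 2019 falls on a Thursday, which is a business day, so no adjustment is needed.
So the filing is due February 14, 2019.

February 14, 2019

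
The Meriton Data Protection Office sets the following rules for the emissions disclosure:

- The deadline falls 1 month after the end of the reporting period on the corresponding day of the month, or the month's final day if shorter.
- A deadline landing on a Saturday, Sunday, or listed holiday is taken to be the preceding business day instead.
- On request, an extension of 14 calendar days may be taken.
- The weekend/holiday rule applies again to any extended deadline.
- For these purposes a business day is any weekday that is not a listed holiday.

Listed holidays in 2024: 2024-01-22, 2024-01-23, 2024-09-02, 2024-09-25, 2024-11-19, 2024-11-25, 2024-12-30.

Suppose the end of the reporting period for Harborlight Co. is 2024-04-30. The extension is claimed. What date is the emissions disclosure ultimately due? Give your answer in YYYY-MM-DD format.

1 month after 2024-04-30, on the same day of the month, is 2024-05-30.
2024-05-30 falls on a Thursday, which is a business day, so no adjustment is needed.
With the 14-day extension, 2024-05-30 becomes 2024-06-13.
2024-06-13 falls on a Thursday, which is a business day, so no adjustment is needed.
Deadline: 2024-06-13.

2024-06-13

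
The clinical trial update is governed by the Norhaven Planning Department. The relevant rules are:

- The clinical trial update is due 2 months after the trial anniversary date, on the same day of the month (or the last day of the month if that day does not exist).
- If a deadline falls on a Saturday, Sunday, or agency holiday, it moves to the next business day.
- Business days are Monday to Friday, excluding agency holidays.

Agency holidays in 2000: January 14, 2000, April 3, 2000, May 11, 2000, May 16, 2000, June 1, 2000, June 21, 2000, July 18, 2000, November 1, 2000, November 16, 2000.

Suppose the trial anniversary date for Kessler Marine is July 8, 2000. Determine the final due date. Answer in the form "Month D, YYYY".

September 8, 2000

2 months from July 8, 2000 is September 8, 2000.
September 8, 2000 (Friday) is already a business day.
The final due date is September 8, 2000.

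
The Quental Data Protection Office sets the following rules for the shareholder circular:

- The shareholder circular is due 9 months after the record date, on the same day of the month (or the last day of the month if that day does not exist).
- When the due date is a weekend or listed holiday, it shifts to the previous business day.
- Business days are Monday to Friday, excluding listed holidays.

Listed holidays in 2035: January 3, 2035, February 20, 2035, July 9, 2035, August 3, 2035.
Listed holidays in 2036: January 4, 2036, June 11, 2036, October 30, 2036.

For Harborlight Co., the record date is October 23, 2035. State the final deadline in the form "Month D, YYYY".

July 23, 2036

9 months from October 23, 2035 is July 23, 2036.
July 23, 2036 falls on a Wednesday, which is a business day, so no adjustment is needed.
Final deadline: July 23, 2036.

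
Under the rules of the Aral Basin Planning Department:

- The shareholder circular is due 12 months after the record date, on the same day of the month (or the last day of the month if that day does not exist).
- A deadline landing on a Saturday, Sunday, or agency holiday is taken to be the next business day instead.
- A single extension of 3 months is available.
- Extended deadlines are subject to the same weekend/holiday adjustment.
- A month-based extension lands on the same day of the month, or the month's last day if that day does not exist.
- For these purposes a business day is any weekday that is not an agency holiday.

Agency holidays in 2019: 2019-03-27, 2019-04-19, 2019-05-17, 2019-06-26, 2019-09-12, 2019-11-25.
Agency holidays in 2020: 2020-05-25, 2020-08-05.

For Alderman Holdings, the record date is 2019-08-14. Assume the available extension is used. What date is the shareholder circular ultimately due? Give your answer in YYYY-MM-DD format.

Moving 12 months forward from 2019-08-14 on the corresponding day gives 2020-08-14.
2020-08-14 (Friday) is already a business day.
Add 3 months to 2020-08-14: 2020-11-14.
Because 2020-11-14 is a Saturday, the deadline becomes 2020-11-16 (Monday).
Final deadline: 2020-11-16.

2020-11-16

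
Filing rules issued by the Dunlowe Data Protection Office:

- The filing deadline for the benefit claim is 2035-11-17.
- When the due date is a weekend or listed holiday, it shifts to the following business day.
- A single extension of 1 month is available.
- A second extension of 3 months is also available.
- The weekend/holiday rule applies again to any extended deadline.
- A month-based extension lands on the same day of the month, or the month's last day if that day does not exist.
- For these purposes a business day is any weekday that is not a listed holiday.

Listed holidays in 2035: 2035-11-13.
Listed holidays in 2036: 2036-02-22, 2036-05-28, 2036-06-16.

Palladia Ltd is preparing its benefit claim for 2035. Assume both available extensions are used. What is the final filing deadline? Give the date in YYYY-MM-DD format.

The statutory due date is 2035-11-17.
2035-11-17 is a Saturday; the next business day is 2035-11-19 (Monday).
Applying the 1 month extension: 1 month after 2035-11-19 is 2035-12-19.
2035-12-19 is a Wednesday and not a listed holiday, so it stands.
The 3 months extension carries 2035-12-19 to 2036-03-19.
2036-03-19 falls on a Wednesday, which is a business day, so no adjustment is needed.
The final due date is 2036-03-19.

2036-03-19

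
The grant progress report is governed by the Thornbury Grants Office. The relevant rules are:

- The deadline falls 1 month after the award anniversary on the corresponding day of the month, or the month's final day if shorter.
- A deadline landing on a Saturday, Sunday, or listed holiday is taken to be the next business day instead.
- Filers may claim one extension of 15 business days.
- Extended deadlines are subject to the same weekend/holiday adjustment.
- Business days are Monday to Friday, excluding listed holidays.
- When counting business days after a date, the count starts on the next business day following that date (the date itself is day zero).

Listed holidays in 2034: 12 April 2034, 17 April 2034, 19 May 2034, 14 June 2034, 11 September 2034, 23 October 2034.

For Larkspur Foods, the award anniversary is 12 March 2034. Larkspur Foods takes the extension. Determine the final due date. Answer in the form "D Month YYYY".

Moving 1 month forward from 12 March 2034 on the corresponding day gives 12 April 2034.
Because 12 April 2034 is a listed holiday, the deadline becomes 13 April 2034 (Thursday).
The 15-business-day extension runs from 13 April 2034 to 5 May 2034.
Since 5 May 2034 is a Friday and not a holiday, the date is unchanged.
So the filing is due 5 May 2034.

5 May 2034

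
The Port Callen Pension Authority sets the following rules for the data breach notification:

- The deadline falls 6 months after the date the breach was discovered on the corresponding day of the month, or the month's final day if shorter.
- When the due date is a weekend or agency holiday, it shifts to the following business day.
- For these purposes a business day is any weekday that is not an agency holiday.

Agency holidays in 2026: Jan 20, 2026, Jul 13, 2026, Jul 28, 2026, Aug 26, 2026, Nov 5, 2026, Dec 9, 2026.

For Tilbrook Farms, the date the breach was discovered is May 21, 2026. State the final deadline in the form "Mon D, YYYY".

Nov 23, 2026

Moving 6 months forward from May 21, 2026 on the corresponding day gives Nov 21, 2026.
Nov 21, 2026 is a Saturday; the next business day is Nov 23, 2026 (Monday).
So the filing is due Nov 23, 2026.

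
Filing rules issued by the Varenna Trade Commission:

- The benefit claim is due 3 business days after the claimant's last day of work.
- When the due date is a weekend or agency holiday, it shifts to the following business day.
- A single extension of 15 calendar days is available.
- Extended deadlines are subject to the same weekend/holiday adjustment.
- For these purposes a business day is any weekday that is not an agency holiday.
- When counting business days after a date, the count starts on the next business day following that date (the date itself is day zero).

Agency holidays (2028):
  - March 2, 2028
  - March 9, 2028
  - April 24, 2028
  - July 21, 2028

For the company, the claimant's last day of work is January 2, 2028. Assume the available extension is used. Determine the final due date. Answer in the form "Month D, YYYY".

Counting 3 business days after January 2, 2028 (skipping weekends and listed holidays) reaches January 5, 2028.
January 5, 2028 falls on a Wednesday, which is a business day, so no adjustment is needed.
The 15-calendar-day extension moves the deadline from January 5, 2028 to January 20, 2028.
January 20, 2028 (Thursday) is already a business day.
The final due date is January 20, 2028.

January 20, 2028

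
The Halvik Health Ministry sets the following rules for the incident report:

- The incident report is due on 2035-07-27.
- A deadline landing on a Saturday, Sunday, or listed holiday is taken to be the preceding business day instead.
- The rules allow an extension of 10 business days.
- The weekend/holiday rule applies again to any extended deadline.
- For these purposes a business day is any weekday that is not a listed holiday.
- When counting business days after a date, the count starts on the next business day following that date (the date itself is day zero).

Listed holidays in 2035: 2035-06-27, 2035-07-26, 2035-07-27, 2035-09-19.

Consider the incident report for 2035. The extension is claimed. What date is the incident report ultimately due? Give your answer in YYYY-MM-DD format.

2035-08-10

Start from the fixed due date, 2035-07-27.
2035-07-27 is a listed holiday, so it moves to the preceding business day, 2035-07-25 (Wednesday).
The 10-business-day extension runs from 2035-07-25 to 2035-08-10.
2035-08-10 (Friday) is already a business day.
So the filing is due 2035-08-10.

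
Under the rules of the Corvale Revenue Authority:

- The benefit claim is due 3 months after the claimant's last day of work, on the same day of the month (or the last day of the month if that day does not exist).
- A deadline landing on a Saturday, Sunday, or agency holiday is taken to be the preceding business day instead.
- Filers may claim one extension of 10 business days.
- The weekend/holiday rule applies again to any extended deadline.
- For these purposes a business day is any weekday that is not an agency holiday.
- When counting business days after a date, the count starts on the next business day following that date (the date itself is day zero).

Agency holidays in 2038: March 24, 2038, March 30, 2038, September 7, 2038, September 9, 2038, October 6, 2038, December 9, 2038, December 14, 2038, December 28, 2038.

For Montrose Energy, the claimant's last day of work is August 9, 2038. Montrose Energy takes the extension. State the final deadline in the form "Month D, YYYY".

3 months from August 9, 2038 is November 9, 2038.
November 9, 2038 falls on a Tuesday, which is a business day, so no adjustment is needed.
The 10-business-day extension runs from November 9, 2038 to November 23, 2038.
November 23, 2038 (Tuesday) is already a business day.
So the filing is due November 23, 2038.

November 23, 2038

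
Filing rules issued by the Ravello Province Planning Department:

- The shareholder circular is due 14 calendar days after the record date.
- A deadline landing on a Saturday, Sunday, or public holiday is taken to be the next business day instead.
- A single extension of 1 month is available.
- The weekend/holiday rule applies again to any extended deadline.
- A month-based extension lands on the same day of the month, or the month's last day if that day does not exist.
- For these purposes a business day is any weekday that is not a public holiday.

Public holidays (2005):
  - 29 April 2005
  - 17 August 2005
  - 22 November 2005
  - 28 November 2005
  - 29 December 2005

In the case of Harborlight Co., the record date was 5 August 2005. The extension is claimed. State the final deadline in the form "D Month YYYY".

From 5 August 2005, 14 calendar days later is 19 August 2005.
19 August 2005 (Friday) is already a business day.
The 1 month extension carries 19 August 2005 to 19 September 2005.
Since 19 September 2005 is a Monday and not a holiday, the date is unchanged.
Deadline: 19 September 2005.

19 September 2005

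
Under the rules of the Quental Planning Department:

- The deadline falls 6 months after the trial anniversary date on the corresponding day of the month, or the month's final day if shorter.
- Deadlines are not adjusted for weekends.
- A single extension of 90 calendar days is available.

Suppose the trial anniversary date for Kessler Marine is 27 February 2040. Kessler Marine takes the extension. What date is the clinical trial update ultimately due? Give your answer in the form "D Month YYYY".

25 November 2040

6 months after 27 February 2040, on the same day of the month, is 27 August 2040.
27 August 2040 falls on a Monday. The rules make no weekend/holiday allowance, so it remains 27 August 2040.
Add the 90 calendar-day extension to 27 August 2040: 25 November 2040.
25 November 2040 falls on a Sunday. The rules make no weekend/holiday allowance, so it remains 25 November 2040.
So the filing is due 25 November 2040.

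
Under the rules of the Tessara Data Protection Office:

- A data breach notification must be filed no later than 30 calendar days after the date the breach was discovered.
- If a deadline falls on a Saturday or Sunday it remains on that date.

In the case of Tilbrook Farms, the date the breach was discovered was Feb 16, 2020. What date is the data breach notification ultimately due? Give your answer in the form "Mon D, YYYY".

Adding 30 calendar days to Feb 16, 2020 gives Mar 17, 2020.
Mar 17, 2020 falls on a Tuesday. The rules make no weekend/holiday allowance, so it remains Mar 17, 2020.
So the filing is due Mar 17, 2020.

Mar 17, 2020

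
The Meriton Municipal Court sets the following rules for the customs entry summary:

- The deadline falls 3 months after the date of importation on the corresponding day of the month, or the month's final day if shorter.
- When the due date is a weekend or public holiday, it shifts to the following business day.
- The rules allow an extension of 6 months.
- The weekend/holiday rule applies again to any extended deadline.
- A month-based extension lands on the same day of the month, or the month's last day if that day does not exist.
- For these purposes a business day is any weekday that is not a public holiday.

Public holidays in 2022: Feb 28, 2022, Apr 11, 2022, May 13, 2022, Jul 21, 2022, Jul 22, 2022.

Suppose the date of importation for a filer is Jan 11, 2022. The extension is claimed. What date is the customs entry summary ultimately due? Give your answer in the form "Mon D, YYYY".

Moving 3 months forward from Jan 11, 2022 on the corresponding day gives Apr 11, 2022.
Because Apr 11, 2022 is a listed holiday, the deadline becomes Apr 12, 2022 (Tuesday).
The 6 months extension carries Apr 12, 2022 to Oct 12, 2022.
Oct 12, 2022 (Wednesday) is already a business day.
So the filing is due Oct 12, 2022.

Oct 12, 2022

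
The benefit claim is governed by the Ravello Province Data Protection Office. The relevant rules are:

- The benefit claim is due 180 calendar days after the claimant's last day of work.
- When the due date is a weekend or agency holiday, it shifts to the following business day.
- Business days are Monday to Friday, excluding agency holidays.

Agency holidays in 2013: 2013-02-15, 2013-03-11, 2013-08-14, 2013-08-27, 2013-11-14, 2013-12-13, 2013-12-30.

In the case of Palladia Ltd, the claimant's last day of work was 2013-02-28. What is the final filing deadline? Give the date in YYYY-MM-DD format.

2013-08-28

From 2013-02-28, 180 calendar days later is 2013-08-27.
2013-08-27 falls on a listed holiday. Rolling to the next business day gives 2013-08-28, a Wednesday.
So the filing is due 2013-08-28.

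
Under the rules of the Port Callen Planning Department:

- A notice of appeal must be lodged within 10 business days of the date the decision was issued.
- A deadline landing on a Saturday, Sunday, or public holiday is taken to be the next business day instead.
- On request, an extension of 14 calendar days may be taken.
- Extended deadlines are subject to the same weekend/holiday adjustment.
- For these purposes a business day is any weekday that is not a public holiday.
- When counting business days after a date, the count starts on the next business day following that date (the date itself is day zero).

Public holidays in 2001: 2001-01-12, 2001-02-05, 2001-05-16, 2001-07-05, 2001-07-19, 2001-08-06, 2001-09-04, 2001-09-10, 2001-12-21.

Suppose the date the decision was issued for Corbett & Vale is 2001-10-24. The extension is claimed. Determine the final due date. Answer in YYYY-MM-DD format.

2001-11-21

10 business days after 2001-10-24, excluding weekends and holidays, is 2001-11-07.
2001-11-07 is a Wednesday and not a listed holiday, so it stands.
Applying the 14-calendar-day extension: 2001-11-07 + 14 days = 2001-11-21.
2001-11-21 falls on a Wednesday, which is a business day, so no adjustment is needed.
Deadline: 2001-11-21.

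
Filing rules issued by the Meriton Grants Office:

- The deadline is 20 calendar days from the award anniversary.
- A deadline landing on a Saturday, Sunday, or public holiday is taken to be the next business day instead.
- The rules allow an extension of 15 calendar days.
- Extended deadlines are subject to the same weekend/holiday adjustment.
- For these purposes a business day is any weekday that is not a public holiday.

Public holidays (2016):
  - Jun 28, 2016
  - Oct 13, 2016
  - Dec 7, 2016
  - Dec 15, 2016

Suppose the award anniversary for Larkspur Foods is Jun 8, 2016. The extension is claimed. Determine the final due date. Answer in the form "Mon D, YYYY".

Trigger date Jun 8, 2016 + 20 calendar days = Jun 28, 2016.
Jun 28, 2016 is a listed holiday; the next business day is Jun 29, 2016 (Wednesday).
With the 15-day extension, Jun 29, 2016 becomes Jul 14, 2016.
Jul 14, 2016 (Thursday) is already a business day.
Deadline: Jul 14, 2016.

Jul 14, 2016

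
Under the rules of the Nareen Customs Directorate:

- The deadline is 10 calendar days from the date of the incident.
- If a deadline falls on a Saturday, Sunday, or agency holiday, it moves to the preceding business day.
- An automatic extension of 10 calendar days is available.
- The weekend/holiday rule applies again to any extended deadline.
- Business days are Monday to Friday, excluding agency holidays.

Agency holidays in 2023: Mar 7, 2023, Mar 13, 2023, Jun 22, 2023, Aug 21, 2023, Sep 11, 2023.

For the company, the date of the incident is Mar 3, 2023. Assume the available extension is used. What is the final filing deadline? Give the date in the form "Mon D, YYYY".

Mar 20, 2023

From Mar 3, 2023, 10 calendar days later is Mar 13, 2023.
Mar 13, 2023 falls on a listed holiday. Rolling to the preceding business day gives Mar 10, 2023, a Friday.
The 10-calendar-day extension moves the deadline from Mar 10, 2023 to Mar 20, 2023.
Mar 20, 2023 (Monday) is already a business day.
Final deadline: Mar 20, 2023.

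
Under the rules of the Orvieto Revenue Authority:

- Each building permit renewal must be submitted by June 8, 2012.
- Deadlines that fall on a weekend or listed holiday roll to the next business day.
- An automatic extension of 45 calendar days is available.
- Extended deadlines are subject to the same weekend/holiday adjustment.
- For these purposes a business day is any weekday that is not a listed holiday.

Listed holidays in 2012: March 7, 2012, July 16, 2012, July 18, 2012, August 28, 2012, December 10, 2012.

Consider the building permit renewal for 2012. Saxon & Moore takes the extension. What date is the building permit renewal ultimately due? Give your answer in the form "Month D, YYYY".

The stated deadline is June 8, 2012.
Since June 8, 2012 is a Friday and not a holiday, the date is unchanged.
Add the 45 calendar-day extension to June 8, 2012: July 23, 2012.
July 23, 2012 falls on a Monday, which is a business day, so no adjustment is needed.
The final due date is July 23, 2012.

July 23, 2012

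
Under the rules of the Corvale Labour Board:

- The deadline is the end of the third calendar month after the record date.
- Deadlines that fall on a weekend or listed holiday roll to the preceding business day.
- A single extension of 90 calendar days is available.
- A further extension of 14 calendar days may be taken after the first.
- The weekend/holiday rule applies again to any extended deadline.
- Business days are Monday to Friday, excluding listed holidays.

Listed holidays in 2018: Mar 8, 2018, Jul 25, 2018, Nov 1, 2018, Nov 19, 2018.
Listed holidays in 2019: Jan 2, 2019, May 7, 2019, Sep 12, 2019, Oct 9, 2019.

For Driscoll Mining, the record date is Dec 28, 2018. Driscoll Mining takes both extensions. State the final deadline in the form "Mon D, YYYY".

Jul 11, 2019

The third month after Dec 28, 2018 is March 2019, whose last day is Mar 31, 2019.
Mar 31, 2019 is a Sunday; the preceding business day is Mar 29, 2019 (Friday).
Add the 90 calendar-day extension to Mar 29, 2019: Jun 27, 2019.
Jun 27, 2019 (Thursday) is already a business day.
The 14-calendar-day extension moves the deadline from Jun 27, 2019 to Jul 11, 2019.
Jul 11, 2019 (Thursday) is already a business day.
So the filing is due Jul 11, 2019.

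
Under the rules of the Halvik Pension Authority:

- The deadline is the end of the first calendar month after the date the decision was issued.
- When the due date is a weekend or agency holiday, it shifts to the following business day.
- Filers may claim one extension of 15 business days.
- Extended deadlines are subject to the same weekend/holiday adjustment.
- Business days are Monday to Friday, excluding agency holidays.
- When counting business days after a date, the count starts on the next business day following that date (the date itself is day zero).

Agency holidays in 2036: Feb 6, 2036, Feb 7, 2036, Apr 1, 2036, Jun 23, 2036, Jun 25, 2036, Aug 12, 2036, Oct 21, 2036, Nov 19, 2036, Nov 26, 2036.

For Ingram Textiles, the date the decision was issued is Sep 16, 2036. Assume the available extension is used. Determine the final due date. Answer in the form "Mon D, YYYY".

1 month after Sep 16, 2036 falls in October 2036; the last day of that month is Oct 31, 2036.
Since Oct 31, 2036 is a Friday and not a holiday, the date is unchanged.
Counting 15 further business days from Oct 31, 2036 reaches Nov 24, 2036.
Nov 24, 2036 (Monday) is already a business day.
The final due date is Nov 24, 2036.

Nov 24, 2036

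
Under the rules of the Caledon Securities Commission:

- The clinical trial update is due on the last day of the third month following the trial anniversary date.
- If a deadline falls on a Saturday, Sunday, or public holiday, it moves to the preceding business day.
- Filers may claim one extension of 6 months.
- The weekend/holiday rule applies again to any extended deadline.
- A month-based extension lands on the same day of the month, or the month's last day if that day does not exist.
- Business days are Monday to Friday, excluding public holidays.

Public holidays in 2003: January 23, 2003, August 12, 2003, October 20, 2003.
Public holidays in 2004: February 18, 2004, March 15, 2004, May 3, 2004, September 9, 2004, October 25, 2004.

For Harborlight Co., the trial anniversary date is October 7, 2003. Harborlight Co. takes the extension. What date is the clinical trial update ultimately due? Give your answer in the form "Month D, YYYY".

July 30, 2004

3 months after October 7, 2003 falls in January 2004; the last day of that month is January 31, 2004.
January 31, 2004 is a Saturday, so it moves to the preceding business day, January 30, 2004 (Friday).
Applying the 6 months extension: 6 months after January 30, 2004 is July 30, 2004.
July 30, 2004 falls on a Friday, which is a business day, so no adjustment is needed.
Deadline: July 30, 2004.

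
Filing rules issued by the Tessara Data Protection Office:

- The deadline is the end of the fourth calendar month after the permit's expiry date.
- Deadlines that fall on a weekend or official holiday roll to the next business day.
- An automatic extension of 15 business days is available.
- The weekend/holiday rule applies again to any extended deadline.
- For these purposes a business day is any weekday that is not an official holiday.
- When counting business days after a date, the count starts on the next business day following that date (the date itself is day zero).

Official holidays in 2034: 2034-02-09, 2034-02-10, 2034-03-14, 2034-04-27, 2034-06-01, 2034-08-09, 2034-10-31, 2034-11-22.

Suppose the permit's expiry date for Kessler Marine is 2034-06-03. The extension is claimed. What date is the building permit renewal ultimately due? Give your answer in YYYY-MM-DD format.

The fourth month after 2034-06-03 is October 2034, whose last day is 2034-10-31.
2034-10-31 is a listed holiday; the next business day is 2034-11-01 (Wednesday).
Counting 15 further business days from 2034-11-01 reaches 2034-11-23.
2034-11-23 (Thursday) is already a business day.
Final deadline: 2034-11-23.

2034-11-23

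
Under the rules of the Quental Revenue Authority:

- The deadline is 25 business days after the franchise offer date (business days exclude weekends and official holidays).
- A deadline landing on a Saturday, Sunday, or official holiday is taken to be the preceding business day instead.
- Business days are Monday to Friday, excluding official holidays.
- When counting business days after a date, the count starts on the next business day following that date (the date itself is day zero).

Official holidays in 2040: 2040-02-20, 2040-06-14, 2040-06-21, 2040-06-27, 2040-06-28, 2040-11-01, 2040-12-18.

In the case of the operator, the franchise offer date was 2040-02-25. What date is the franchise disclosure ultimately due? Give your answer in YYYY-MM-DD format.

Starting the day after 2040-02-25 and counting 25 business days lands on 2040-03-30.
2040-03-30 is a Friday and not a listed holiday, so it stands.
Final deadline: 2040-03-30.

2040-03-30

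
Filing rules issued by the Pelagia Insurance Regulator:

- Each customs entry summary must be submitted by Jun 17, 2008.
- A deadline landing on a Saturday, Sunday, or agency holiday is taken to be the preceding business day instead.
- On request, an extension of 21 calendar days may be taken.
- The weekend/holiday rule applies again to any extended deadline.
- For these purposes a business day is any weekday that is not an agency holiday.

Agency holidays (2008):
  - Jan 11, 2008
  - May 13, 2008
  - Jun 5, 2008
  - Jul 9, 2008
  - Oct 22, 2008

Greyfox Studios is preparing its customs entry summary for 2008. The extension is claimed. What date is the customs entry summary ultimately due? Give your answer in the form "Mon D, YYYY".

The stated deadline is Jun 17, 2008.
Jun 17, 2008 falls on a Tuesday, which is a business day, so no adjustment is needed.
With the 21-day extension, Jun 17, 2008 becomes Jul 8, 2008.
Jul 8, 2008 falls on a Tuesday, which is a business day, so no adjustment is needed.
The final due date is Jul 8, 2008.

Jul 8, 2008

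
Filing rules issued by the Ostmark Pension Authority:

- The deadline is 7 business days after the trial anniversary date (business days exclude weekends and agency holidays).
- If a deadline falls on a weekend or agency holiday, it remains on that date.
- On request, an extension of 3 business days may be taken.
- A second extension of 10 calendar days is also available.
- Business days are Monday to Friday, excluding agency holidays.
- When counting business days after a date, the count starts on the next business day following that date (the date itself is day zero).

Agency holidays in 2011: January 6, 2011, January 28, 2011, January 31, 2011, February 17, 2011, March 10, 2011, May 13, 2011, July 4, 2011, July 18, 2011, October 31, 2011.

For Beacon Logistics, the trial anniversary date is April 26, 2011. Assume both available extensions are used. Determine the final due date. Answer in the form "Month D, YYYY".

May 20, 2011

Starting the day after April 26, 2011 and counting 7 business days lands on May 5, 2011.
May 5, 2011 falls on a Thursday. The rules make no weekend/holiday allowance, so it remains May 5, 2011.
Counting 3 further business days from May 5, 2011 reaches May 10, 2011.
No adjustment is made for weekends or holidays, so May 10, 2011 stands.
Applying the 10-calendar-day extension: May 10, 2011 + 10 days = May 20, 2011.
No adjustment is made for weekends or holidays, so May 20, 2011 stands.
So the filing is due May 20, 2011.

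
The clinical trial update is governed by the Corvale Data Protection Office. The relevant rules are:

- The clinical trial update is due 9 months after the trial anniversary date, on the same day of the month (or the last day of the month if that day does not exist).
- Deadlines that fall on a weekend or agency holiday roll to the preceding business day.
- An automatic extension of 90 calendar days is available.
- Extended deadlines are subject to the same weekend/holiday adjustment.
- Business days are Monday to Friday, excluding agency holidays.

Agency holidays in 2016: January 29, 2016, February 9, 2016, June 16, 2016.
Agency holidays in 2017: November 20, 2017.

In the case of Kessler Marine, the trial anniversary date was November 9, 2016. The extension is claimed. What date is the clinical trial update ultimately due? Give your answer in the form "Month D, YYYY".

November 7, 2017

9 months from November 9, 2016 is August 9, 2017.
August 9, 2017 falls on a Wednesday, which is a business day, so no adjustment is needed.
With the 90-day extension, August 9, 2017 becomes November 7, 2017.
November 7, 2017 is a Tuesday and not a listed holiday, so it stands.
So the filing is due November 7, 2017.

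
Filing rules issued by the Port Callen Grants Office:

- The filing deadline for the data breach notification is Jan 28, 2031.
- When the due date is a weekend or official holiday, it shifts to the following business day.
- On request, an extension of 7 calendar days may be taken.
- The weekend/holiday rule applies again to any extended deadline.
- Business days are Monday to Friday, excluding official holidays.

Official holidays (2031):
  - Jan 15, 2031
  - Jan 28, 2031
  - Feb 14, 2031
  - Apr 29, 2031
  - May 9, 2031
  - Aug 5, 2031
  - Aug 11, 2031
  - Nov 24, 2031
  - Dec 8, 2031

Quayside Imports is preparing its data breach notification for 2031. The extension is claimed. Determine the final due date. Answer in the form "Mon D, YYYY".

Feb 5, 2031

The stated deadline is Jan 28, 2031.
Jan 28, 2031 is a listed holiday; the next business day is Jan 29, 2031 (Wednesday).
Add the 7 calendar-day extension to Jan 29, 2031: Feb 5, 2031.
Feb 5, 2031 (Wednesday) is already a business day.
Deadline: Feb 5, 2031.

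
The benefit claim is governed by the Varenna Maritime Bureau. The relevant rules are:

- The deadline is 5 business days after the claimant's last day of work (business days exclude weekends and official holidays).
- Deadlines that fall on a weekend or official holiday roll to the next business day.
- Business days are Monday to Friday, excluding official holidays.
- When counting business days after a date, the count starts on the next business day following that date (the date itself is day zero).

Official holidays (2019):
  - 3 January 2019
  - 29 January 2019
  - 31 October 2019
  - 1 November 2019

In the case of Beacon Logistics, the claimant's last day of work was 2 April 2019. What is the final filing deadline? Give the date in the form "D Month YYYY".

Starting the day after 2 April 2019 and counting 5 business days lands on 9 April 2019.
9 April 2019 is a Tuesday and not a listed holiday, so it stands.
So the filing is due 9 April 2019.

9 April 2019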